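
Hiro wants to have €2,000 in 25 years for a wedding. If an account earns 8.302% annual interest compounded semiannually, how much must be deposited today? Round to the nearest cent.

Periodic rate = 8.302%/2 = 0.04151; 50 periods.
P = 2,000/(1 + 0.04151)^50 ≈ 2,000/7.641387223 ≈ 261.7326.

€261.73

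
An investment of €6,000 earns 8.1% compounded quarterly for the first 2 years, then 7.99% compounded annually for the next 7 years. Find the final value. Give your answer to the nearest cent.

€12,063.93

After 2 years at 8.1%: 6,000 × 1.1739587241 ≈ 7,043.7523.
Then 7 years at 7.99%: 7,043.7523 × 1.7127137653 ≈ 12,063.9316.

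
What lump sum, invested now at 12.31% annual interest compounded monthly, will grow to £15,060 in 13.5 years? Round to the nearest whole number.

£2,883

Periodic rate = 12.31%/12 = 0.0102583; 162 periods.
P = 15,060/(1 + 0.1231/12)^162 ≈ 15,060/5.2246297995 ≈ 2,882.5009.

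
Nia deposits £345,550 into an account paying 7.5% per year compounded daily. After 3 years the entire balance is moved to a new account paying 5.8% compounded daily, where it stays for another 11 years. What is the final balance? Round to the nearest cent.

£818,983.18

After 3 years at 7.5%: 345,550 × 1.25229377125 ≈ 432,730.1127.
Then 11 years at 5.8%: 432,730.1127 × 1.89259577925 ≈ 818,983.1848.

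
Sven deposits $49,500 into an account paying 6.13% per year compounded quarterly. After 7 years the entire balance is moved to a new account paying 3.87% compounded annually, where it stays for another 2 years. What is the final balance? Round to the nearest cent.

$81,757.52

After 7 years at 6.13%: 49,500 × 1.530883825 ≈ 75,778.7493.
Then 2 years at 3.87%: 75,778.7493 × 1.07889769 ≈ 81,757.5176.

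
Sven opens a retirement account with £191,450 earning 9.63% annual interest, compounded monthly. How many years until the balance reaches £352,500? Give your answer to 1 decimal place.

6.4 years

We need (1 + 0.008025)^(12t) = 1.8412, so 12t = ln 1.8412 / ln 1.008025 ≈ 76.3701.
t ≈ 76.3701/12 = 6.3642 years.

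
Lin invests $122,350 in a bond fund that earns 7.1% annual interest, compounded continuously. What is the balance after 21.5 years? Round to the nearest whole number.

A = P·e^(rt) = 122,350·e^(0.071·21.5) = 122,350·e^1.5265.
e^1.5265 ≈ 4.60204145678, so A ≈ 563,059.7722.

$563,060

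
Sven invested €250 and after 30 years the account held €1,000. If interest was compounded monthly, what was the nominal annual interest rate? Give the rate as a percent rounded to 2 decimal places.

4.63%

(1 + r/12)^360 = 1,000/250 = 4.
1 + r/12 = 4^(1/360) ≈ 1.003858, so r/12 ≈ 0.00385824.
r ≈ 12·0.00385824 = 4.62989%.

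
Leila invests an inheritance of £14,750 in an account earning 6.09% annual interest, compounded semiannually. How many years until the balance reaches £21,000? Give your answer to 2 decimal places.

5.89 years

(1 + 0.03045)^(2t) = 21,000/14,750 = 1.4237.
2t·ln(1 + 0.03045) = ln(1.4237); 2t = 0.35328/0.0299956 ≈ 11.7777.
t ≈ 5.8889 years.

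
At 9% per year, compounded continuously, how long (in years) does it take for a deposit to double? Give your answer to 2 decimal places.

7.70 years

e^(0.09t) = 2, so 0.09t = ln 2 ≈ 0.69315.
t ≈ 0.69315/0.09 ≈ 7.7016.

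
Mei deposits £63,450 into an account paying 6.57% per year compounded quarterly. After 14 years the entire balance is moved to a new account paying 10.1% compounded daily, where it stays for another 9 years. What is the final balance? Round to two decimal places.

£392,075.45

Phase 1: 63,450·(1 + 0.016425)^56 ≈ 157,997.6320.
Phase 2: 157,997.6320·(1 + 0.101/365)^3285 ≈ 392,075.4529.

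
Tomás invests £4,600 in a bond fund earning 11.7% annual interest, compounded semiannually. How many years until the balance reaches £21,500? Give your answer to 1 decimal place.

13.6 years

We need (1 + 0.0585)^(2t) = 4.6739, so 2t = ln 4.6739 / ln 1.0585 ≈ 27.1226.
t ≈ 27.1226/2 = 13.5613 years.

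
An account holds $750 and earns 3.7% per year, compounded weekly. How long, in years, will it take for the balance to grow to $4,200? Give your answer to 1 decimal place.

46.6 years

(1 + 0.000711538)^(52t) = 4,200/750 = 5.6.
52t·ln(1 + 0.000711538) = ln(5.6); 52t = 1.7228/0.000711285 ≈ 2422.0468.
t ≈ 46.5778 years.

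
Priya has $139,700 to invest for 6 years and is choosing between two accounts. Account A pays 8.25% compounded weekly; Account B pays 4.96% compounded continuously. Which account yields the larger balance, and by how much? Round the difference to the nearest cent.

Account A, by $40,964.49

A: (1 + 0.0825/52)^312 ≈ 1.63985487417, so 139,700 × 1.63985487417 ≈ 229,087.7259.
B: e^(0.0496·6) = e^0.2976 ≈ 1.34662303092, so 139,700 × 1.34662303092 ≈ 188,123.2374.
Difference ≈ 40,964.4885 in favor of A.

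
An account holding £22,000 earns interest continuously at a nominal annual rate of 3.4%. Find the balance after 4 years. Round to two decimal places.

£25,205.00

A = P·e^(rt) = 22,000·e^(0.034·4) = 22,000·e^0.136.
e^0.136 ≈ 1.1456818936, so A ≈ 25,205.0017.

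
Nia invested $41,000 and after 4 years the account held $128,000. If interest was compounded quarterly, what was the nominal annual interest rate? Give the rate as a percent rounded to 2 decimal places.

The 16-period growth factor is 128,000/41,000 = 3.12195.
r/4 = 3.12195^(1/16) − 1 ≈ 0.0737462, so r ≈ 4·0.0737462 = 29.49847%.

29.50%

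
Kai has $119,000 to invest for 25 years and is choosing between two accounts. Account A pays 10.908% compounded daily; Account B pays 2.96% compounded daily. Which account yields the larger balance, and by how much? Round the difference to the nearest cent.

A: (1 + 0.10908/365)^9125 ≈ 15.28073065183, so 119,000 × 15.28073065183 ≈ 1,818,406.9476.
B: (1 + 0.0296/365)^9125 ≈ 2.09587262929, so 119,000 × 2.09587262929 ≈ 249,408.8429.
Difference ≈ 1,568,998.1047 in favor of A.

Account A, by $1,568,998.10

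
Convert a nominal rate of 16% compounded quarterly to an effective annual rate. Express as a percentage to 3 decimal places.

16.986%

One year is 4 periods at 0.04 each: (1 + 0.04)^4 ≈ 1.169859.
EAR = 1.169859 − 1 ≈ 16.98586%.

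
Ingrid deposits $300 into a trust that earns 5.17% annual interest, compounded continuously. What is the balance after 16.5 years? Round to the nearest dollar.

$704

A = P·e^(rt) = 300·e^(0.0517·16.5) = 300·e^0.85305.
e^0.85305 ≈ 2.34679367, so A ≈ 704.0381.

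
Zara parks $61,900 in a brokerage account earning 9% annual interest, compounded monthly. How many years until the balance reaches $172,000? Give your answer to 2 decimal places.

11.40 years

(1 + 0.0075)^(12t) = 172,000/61,900 = 2.7787.
12t·ln(1 + 0.0075) = ln(2.7787); 12t = 1.022/0.00747201 ≈ 136.7736.
t ≈ 11.3978 years.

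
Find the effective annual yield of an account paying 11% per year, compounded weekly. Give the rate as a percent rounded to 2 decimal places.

11.61%

EAR = (1 + 11%/52)^52 − 1 = (1 + 0.00211538)^52 − 1.
(1 + 0.00211538)^52 ≈ 1.116148, so EAR ≈ 11.61484%.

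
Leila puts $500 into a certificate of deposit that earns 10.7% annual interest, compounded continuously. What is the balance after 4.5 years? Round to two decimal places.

A = P·e^(rt) = 500·e^(0.107·4.5) = 500·e^0.4815.
e^0.4815 ≈ 1.61850033, so A ≈ 809.2502.

$809.25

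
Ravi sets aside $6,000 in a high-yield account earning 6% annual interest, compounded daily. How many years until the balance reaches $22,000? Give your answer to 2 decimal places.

We need (1 + 0.000164384)^(365t) = 3.6667, so 365t = ln 3.6667 / ln 1.000164 ≈ 7904.6211.
t ≈ 7904.6211/365 = 21.6565 years.

21.66 years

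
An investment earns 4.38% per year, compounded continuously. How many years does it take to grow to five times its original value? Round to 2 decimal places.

36.75 years

e^(0.0438t) = 5, so 0.0438t = ln 5 ≈ 1.6094.
t ≈ 1.6094/0.0438 ≈ 36.7452.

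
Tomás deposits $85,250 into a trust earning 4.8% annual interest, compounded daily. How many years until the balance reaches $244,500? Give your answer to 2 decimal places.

21.95 years

(1 + 0.000131507)^(365t) = 244,500/85,250 = 2.868.
365t·ln(1 + 0.000131507) = ln(2.868); 365t = 1.0536/0.000131498 ≈ 8012.4836.
t ≈ 21.9520 years.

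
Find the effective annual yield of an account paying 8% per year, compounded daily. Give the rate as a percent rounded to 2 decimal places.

8.33%

EAR = (1 + 8%/365)^365 − 1 = (1 + 0.000219178)^365 − 1.
(1 + 0.000219178)^365 ≈ 1.083278, so EAR ≈ 8.32776%.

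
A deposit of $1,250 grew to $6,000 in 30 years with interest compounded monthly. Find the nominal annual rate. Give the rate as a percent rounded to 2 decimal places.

5.24%

(1 + r/12)^360 = 6,000/1,250 = 4.8.
1 + r/12 = 4.8^(1/360) ≈ 1.004367, so r/12 ≈ 0.00436677.
r ≈ 12·0.00436677 = 5.24013%.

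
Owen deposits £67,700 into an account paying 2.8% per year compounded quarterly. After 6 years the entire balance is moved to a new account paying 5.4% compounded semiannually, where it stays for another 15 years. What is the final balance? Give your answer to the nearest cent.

Phase 1: 67,700·(1 + 0.007)^24 ≈ 80,037.9510.
Phase 2: 80,037.9510·(1 + 0.027)^30 ≈ 177,995.6013.

£177,995.60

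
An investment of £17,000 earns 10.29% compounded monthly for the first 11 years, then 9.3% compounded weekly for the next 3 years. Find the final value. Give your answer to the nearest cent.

Phase 1: 17,000·(1 + 0.008575)^132 ≈ 52,472.4300.
Phase 2: 52,472.4300·(1 + 0.093/52)^156 ≈ 69,341.1618.

£69,341.16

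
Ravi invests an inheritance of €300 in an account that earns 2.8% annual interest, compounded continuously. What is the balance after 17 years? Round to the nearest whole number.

A = P·e^(rt) = 300·e^(0.028·17) = 300·e^0.476.
e^0.476 ≈ 1.60962302, so A ≈ 482.8869.

€483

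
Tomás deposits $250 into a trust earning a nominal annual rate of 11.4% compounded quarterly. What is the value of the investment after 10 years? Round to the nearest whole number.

$769

Periodic rate = 11.4%/4 = 0.0285; periods = 4·10 = 40.
A = 250·(1 + 0.0285)^40 ≈ 250·3.0773142 ≈ 769.3286.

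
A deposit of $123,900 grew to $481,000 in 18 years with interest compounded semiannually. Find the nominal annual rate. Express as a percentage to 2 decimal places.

7.68%

(1 + r/2)^36 = 481,000/123,900 = 3.88216.
1 + r/2 = 3.88216^(1/36) ≈ 1.038396, so r/2 ≈ 0.0383964.
r ≈ 2·0.0383964 = 7.67927%.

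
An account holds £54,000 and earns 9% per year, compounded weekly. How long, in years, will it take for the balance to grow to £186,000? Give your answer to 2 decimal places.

We need (1 + 0.00173077)^(52t) = 3.4444, so 52t = ln 3.4444 / ln 1.001731 ≈ 715.1922.
t ≈ 715.1922/52 = 13.7537 years.

13.75 years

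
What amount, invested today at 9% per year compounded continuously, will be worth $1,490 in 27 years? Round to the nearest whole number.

$131

P = A·e^(−rt) = 1,490·e^(−2.43).
e^(−2.43) ≈ 0.08803683258, so P ≈ 131.1749.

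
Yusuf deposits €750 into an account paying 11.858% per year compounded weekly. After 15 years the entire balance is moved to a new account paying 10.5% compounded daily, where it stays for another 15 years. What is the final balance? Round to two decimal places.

After 15 years at 11.858%: 750 × 5.9101724943 ≈ 4,432.6294.
Then 15 years at 10.5%: 4,432.6294 × 4.8296475903 ≈ 21,408.0378.

€21,408.04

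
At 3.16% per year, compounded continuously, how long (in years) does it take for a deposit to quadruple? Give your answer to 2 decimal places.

e^(0.0316t) = 4, so 0.0316t = ln 4 ≈ 1.3863.
t ≈ 1.3863/0.0316 ≈ 43.8701.

43.87 years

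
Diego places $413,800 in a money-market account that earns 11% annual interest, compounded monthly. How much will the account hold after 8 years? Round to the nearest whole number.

Periodic rate = 11%/12 = 0.00916667; periods = 12·8 = 96.
A = 413,800·(1 + 0.11/12)^96 ≈ 413,800·2.40125410972 ≈ 993,638.9506.

$993,639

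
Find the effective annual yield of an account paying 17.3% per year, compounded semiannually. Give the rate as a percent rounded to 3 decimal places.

One year is 2 periods at 0.0865 each: (1 + 0.0865)^2 ≈ 1.180482.
EAR = 1.180482 − 1 ≈ 18.04823%.

18.048%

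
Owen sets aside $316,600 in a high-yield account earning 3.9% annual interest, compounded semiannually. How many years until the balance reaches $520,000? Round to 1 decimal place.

12.8 years

(1 + 0.0195)^(2t) = 520,000/316,600 = 1.6425.
2t·ln(1 + 0.0195) = ln(1.6425); 2t = 0.49619/0.0193123 ≈ 25.6929.
t ≈ 12.8465 years.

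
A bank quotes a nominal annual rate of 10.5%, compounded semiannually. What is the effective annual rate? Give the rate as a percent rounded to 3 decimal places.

EAR = (1 + 10.5%/2)^2 − 1 = (1 + 0.0525)^2 − 1.
(1 + 0.0525)^2 ≈ 1.107756, so EAR ≈ 10.77562%.

10.776%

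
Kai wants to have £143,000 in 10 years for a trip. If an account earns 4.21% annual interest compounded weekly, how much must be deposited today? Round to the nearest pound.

£93,880

Periodic rate = 4.21%/52 = 0.000809615; 520 periods.
P = 143,000/(1 + 0.0421/52)^520 ≈ 143,000/1.52322480222 ≈ 93,879.7739.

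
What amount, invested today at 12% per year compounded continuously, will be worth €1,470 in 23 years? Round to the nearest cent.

€93.04

P = A·e^(−rt) = 1,470·e^(−2.76).
e^(−2.76) ≈ 0.06329176836, so P ≈ 93.0389.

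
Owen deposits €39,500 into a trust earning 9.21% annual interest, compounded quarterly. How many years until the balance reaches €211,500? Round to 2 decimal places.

(1 + 0.023025)^(4t) = 211,500/39,500 = 5.3544.
4t·ln(1 + 0.023025) = ln(5.3544); 4t = 1.6779/0.0227639 ≈ 73.7098.
t ≈ 18.4274 years.

18.43 years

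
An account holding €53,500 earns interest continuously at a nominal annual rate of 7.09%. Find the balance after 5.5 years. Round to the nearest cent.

A = P·e^(rt) = 53,500·e^(0.0709·5.5) = 53,500·e^0.38995.
e^0.38995 ≈ 1.4769069467, so A ≈ 79,014.5216.

€79,014.52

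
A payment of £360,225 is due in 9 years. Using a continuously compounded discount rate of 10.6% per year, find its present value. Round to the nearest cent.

P = A·e^(−rt) = 360,225·e^(−0.954).
e^(−0.954) ≈ 0.385197149168, so P ≈ 138,757.6431.

£138,757.64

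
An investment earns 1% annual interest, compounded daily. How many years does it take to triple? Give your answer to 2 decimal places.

109.86 years

(1 + 0.0000273973)^(365t) = 3.
365t = ln 3 / ln(1 + 0.0000273973) ≈ 1.0986/2.73969e-05 ≈ 40099.8978.
t ≈ 109.8627.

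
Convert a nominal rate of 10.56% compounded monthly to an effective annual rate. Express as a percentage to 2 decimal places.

One year is 12 periods at 0.0088 each: (1 + 0.0088)^12 ≈ 1.110864.
EAR = 1.110864 − 1 ≈ 11.08640%.

11.09%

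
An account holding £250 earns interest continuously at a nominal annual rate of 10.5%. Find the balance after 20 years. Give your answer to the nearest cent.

A = P·e^(rt) = 250·e^(0.105·20) = 250·e^2.1.
e^2.1 ≈ 8.166169913, so A ≈ 2,041.5425.

£2,041.54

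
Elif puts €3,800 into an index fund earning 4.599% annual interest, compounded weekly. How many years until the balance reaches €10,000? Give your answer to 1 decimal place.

21.0 years

(1 + 0.000884423)^(52t) = 10,000/3,800 = 2.6316.
52t·ln(1 + 0.000884423) = ln(2.6316); 52t = 0.96758/0.000884032 ≈ 1094.5122.
t ≈ 21.0483 years.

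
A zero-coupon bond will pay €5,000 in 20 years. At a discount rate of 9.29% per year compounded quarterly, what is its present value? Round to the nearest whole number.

€797

Growth factor = (1 + 0.023225)^80 ≈ 6.276122358.
P = 5,000/6.276122358 ≈ 796.6703.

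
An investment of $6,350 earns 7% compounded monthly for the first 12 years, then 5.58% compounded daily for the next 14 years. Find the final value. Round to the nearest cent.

Phase 1: 6,350·(1 + 0.07/12)^144 ≈ 14,673.0767.
Phase 2: 14,673.0767·(1 + 0.0558/365)^5110 ≈ 32,045.4303.

$32,045.43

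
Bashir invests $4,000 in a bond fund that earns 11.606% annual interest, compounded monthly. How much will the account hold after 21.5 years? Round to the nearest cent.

Periodic rate = 11.606%/12 = 0.00967167; periods = 12·21.5 = 258.
A = 4,000·(1 + 0.11606/12)^258 ≈ 4,000·11.980740924 ≈ 47,922.9637.

$47,922.96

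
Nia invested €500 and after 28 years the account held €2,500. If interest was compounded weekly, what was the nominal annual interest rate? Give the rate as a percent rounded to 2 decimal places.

(1 + r/52)^1456 = 2,500/500 = 5.
1 + r/52 = 5^(1/1456) ≈ 1.001106, so r/52 ≈ 0.00110599.
r ≈ 52·0.00110599 = 5.75117%.

5.75%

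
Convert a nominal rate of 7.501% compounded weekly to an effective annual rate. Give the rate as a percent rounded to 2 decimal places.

EAR = (1 + 7.501%/52)^52 − 1 = (1 + 0.0014425)^52 − 1.
(1 + 0.0014425)^52 ≈ 1.077837, so EAR ≈ 7.78367%.

7.78%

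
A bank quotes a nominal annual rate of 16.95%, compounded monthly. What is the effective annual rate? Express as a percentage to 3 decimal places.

18.331%

EAR = (1 + 16.95%/12)^12 − 1 = (1 + 0.014125)^12 − 1.
(1 + 0.014125)^12 ≈ 1.183308, so EAR ≈ 18.33082%.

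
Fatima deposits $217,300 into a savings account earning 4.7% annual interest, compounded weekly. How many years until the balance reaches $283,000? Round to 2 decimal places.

(1 + 0.000903846)^(52t) = 283,000/217,300 = 1.3023.
52t·ln(1 + 0.000903846) = ln(1.3023); 52t = 0.26417/0.000903438 ≈ 292.4031.
t ≈ 5.6231 years.

5.62 years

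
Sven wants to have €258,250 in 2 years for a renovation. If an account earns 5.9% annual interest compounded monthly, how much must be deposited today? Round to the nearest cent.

€229,572.12

Growth factor = (1 + 0.059/12)^24 ≈ 1.12491880982.
P = 258,250/1.12491880982 ≈ 229,572.1236.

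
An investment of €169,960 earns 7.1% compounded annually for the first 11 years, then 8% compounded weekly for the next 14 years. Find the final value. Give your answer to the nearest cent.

€1,106,794.37

Phase 1: 169,960·(1 + 0.071)^11 ≈ 361,435.5791.
Phase 2: 361,435.5791·(1 + 0.08/52)^728 ≈ 1,106,794.3748.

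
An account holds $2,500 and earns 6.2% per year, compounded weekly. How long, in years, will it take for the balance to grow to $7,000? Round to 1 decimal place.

(1 + 0.00119231)^(52t) = 7,000/2,500 = 2.8.
52t·ln(1 + 0.00119231) = ln(2.8); 52t = 1.0296/0.0011916 ≈ 864.0665.
t ≈ 16.6167 years.

16.6 years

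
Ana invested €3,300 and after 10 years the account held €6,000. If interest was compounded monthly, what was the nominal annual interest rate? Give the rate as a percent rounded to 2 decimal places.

5.99%

(1 + r/12)^120 = 6,000/3,300 = 1.81818.
1 + r/12 = 1.81818^(1/120) ≈ 1.004994, so r/12 ≈ 0.00499441.
r ≈ 12·0.00499441 = 5.99329%.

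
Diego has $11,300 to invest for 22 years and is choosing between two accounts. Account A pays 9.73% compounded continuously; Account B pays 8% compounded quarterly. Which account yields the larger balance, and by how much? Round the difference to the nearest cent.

A: e^(0.0973·22) = e^2.1406 ≈ 8.5045388217, so 11,300 × 8.5045388217 ≈ 96,101.2887.
B: (1 + 0.02)^88 ≈ 5.7123540237, so 11,300 × 5.7123540237 ≈ 64,549.6005.
Difference ≈ 31,551.6882 in favor of A.

Account A, by $31,551.69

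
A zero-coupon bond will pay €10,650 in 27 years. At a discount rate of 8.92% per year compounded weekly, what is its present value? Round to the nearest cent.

€960.04

Growth factor = (1 + 0.0892/52)^1404 ≈ 11.093248645.
P = 10,650/11.093248645 ≈ 960.0434.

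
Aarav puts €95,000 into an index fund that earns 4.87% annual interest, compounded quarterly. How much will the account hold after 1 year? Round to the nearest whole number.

Periodic rate = 4.87%/4 = 0.012175; periods = 4·1 = 4.
A = 95,000·(1 + 0.012175)^4 ≈ 95,000·1.0495966246 ≈ 99,711.6793.

€99,712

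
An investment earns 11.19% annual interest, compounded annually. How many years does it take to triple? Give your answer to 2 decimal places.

(1 + 0.1119)^t = 3.
t = ln 3 / ln(1 + 0.1119) ≈ 1.0986/0.10607 ≈ 10.3574.

10.36 years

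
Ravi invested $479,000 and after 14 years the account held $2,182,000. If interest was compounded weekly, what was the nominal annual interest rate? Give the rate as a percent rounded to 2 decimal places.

10.84%

The 728-period growth factor is 2,182,000/479,000 = 4.55532.
r/52 = 4.55532^(1/728) − 1 ≈ 0.002085, so r ≈ 52·0.002085 = 10.84198%.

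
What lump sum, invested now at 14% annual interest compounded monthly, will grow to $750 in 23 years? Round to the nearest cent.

Periodic rate = 14%/12 = 0.0116667; 276 periods.
P = 750/(1 + 0.14/12)^276 ≈ 750/24.5659538 ≈ 30.5301.

$30.53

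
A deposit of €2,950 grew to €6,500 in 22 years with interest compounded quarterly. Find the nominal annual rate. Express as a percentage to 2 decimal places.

3.61%

(1 + r/4)^88 = 6,500/2,950 = 2.20339.
1 + r/4 = 2.20339^(1/88) ≈ 1.009018, so r/4 ≈ 0.00901765.
r ≈ 4·0.00901765 = 3.60706%.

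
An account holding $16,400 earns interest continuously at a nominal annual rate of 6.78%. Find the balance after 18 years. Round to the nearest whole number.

A = P·e^(rt) = 16,400·e^(0.0678·18) = 16,400·e^1.2204.
e^1.2204 ≈ 3.3885428797, so A ≈ 55,572.1032.

$55,572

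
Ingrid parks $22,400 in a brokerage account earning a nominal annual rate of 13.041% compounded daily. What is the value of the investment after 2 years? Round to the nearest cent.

Periodic rate = 13.041%/365 = 0.000357288; periods = 365·2 = 730.
A = 22,400·(1 + 0.13041/365)^730 ≈ 22,400·1.2979335427 ≈ 29,073.7114.

$29,073.71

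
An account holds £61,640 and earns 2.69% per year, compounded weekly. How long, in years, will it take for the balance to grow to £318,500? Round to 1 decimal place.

(1 + 0.000517308)^(52t) = 318,500/61,640 = 5.1671.
52t·ln(1 + 0.000517308) = ln(5.1671); 52t = 1.6423/0.000517174 ≈ 3175.5496.
t ≈ 61.0683 years.

61.1 years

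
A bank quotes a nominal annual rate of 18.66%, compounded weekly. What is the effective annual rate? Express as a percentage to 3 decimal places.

One year is 52 periods at 0.00358846 each: (1 + 0.00358846)^52 ≈ 1.204743.
EAR = 1.204743 − 1 ≈ 20.47427%.

20.474%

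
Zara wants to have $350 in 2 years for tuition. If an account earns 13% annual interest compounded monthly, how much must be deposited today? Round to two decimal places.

Periodic rate = 13%/12 = 0.0108333; 24 periods.
P = 350/(1 + 0.13/12)^24 ≈ 350/1.29511793 ≈ 270.2457.

$270.25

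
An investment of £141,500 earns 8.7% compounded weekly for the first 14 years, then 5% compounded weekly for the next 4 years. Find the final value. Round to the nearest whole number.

After 14 years at 8.7%: 141,500 × 3.37698139209 ≈ 477,842.8670.
Then 4 years at 5%: 477,842.8670 × 1.22128539646 ≈ 583,582.5152.

£583,583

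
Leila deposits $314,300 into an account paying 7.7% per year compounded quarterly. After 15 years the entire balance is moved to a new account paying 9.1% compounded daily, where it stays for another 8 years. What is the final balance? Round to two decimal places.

$2,043,217.34

After 15 years at 7.7%: 314,300 × 3.139375086369 ≈ 986,705.5896.
Then 8 years at 9.1%: 986,705.5896 × 2.070746694878 ≈ 2,043,217.3386.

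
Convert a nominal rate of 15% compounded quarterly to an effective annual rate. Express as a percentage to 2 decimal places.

15.87%

EAR = (1 + 15%/4)^4 − 1 = (1 + 0.0375)^4 − 1.
(1 + 0.0375)^4 ≈ 1.15865, so EAR ≈ 15.86504%.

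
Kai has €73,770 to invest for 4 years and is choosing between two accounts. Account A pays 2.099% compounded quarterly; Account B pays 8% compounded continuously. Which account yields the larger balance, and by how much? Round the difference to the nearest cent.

Account B, by €21,377.15

Account A growth factor: (1 + 0.0052475)^16 ≈ 1.0873466663; balance ≈ 80,213.5636.
Account B growth factor: e^(0.08·4) = e^0.32 ≈ 1.37712776434; balance ≈ 101,590.7152.
Account B is larger by 21,377.1516.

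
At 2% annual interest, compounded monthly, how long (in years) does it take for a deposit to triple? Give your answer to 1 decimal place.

(1 + 0.00166667)^(12t) = 3.
12t = ln 3 / ln(1 + 0.00166667) ≈ 1.0986/0.00166528 ≈ 659.7165.
t ≈ 54.9764.

55.0 years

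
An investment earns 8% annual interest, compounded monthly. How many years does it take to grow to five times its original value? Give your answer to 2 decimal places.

(1 + 0.00666667)^(12t) = 5.
12t = ln 5 / ln(1 + 0.00666667) ≈ 1.6094/0.00664454 ≈ 242.2195.
t ≈ 20.1850.

20.18 years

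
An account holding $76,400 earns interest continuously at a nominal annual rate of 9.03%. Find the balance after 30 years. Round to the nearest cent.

A = P·e^(rt) = 76,400·e^(0.0903·30) = 76,400·e^2.709.
e^2.709 ≈ 15.01425375149, so A ≈ 1,147,088.9866.

$1,147,088.99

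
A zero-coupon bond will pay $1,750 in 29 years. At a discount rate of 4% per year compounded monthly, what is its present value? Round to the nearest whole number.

Growth factor = (1 + 0.04/12)^348 ≈ 3.183785674.
P = 1,750/3.183785674 ≈ 549.6601.

$550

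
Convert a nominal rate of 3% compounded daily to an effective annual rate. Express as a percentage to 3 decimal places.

3.045%

EAR = (1 + 3%/365)^365 − 1 = (1 + 0.0000821918)^365 − 1.
(1 + 0.0000821918)^365 ≈ 1.030453, so EAR ≈ 3.04533%.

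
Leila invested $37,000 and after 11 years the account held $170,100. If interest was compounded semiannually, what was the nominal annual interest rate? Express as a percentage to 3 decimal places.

(1 + r/2)^22 = 170,100/37,000 = 4.5973.
1 + r/2 = 4.5973^(1/22) ≈ 1.0718, so r/2 ≈ 0.0718.
r ≈ 2·0.0718 = 14.36000%.

14.360%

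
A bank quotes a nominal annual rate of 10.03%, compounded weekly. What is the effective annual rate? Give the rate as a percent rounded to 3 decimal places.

One year is 52 periods at 0.00192885 each: (1 + 0.00192885)^52 ≈ 1.105396.
EAR = 1.105396 − 1 ≈ 10.53957%.

10.540%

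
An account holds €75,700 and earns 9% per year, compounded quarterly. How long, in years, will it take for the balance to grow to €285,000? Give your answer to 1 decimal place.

14.9 years

We need (1 + 0.0225)^(4t) = 3.7649, so 4t = ln 3.7649 / ln 1.0225 ≈ 59.5809.
t ≈ 59.5809/4 = 14.8952 years.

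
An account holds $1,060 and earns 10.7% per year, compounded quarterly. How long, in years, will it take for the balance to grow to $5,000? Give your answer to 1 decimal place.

(1 + 0.02675)^(4t) = 5,000/1,060 = 4.717.
4t·ln(1 + 0.02675) = ln(4.717); 4t = 1.5512/0.0263985 ≈ 58.7598.
t ≈ 14.6899 years.

14.7 years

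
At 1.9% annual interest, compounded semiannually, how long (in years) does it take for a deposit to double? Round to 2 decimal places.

(1 + 0.0095)^(2t) = 2.
2t = ln 2 / ln(1 + 0.0095) ≈ 0.69315/0.00945516 ≈ 73.3089.
t ≈ 36.6544.

36.65 years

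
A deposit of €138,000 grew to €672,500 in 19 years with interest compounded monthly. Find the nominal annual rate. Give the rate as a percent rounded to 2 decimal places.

8.36%

(1 + r/12)^228 = 672,500/138,000 = 4.87319.
1 + r/12 = 4.87319^(1/228) ≈ 1.00697, so r/12 ≈ 0.00697045.
r ≈ 12·0.00697045 = 8.36454%.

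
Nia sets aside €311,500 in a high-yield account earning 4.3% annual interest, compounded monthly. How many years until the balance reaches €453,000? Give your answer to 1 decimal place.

8.7 years

(1 + 0.00358333)^(12t) = 453,000/311,500 = 1.4543.
12t·ln(1 + 0.00358333) = ln(1.4543); 12t = 0.37449/0.00357693 ≈ 104.6967.
t ≈ 8.7247 years.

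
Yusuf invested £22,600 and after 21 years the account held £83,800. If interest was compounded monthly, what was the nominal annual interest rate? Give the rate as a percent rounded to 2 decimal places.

The 252-period growth factor is 83,800/22,600 = 3.70796.
r/12 = 3.70796^(1/252) − 1 ≈ 0.00521387, so r ≈ 12·0.00521387 = 6.25665%.

6.26%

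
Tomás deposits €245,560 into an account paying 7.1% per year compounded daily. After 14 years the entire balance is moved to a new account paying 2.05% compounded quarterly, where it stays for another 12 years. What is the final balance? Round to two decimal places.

€847,945.55

Phase 1: 245,560·(1 + 0.071/365)^5110 ≈ 663,444.1347.
Phase 2: 663,444.1347·(1 + 0.005125)^48 ≈ 847,945.5492.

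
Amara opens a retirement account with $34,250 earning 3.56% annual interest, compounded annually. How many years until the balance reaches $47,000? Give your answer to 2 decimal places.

9.05 years

(1 + 0.0356)^t = 47,000/34,250 = 1.3723.
t·ln(1 + 0.0356) = ln(1.3723); t = 0.31646/0.034981 ≈ 9.0467.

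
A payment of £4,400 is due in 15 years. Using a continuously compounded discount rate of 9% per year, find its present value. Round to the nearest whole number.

£1,141

P = A·e^(−rt) = 4,400·e^(−1.35).
e^(−1.35) ≈ 0.2592402606, so P ≈ 1,140.6571.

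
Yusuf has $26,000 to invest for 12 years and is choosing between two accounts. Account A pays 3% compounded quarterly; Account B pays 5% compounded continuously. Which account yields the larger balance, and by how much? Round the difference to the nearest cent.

Account B, by $10,158.55

A: (1 + 0.0075)^48 ≈ 1.4314053333, so 26,000 × 1.4314053333 ≈ 37,216.5387.
B: e^(0.05·12) = e^0.6 ≈ 1.8221188004, so 26,000 × 1.8221188004 ≈ 47,375.0888.
Difference ≈ 10,158.5501 in favor of B.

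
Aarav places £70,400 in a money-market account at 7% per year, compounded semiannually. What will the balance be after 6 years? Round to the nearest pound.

£106,379

Periodic rate = 7%/2 = 0.035; periods = 2·6 = 12.
A = 70,400·(1 + 0.035)^12 ≈ 70,400·1.51106865735 ≈ 106,379.2335.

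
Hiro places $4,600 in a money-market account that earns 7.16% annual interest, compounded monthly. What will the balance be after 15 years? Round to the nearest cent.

Growth factor = (1 + 0.0716/12)^180 ≈ 2.9177377954.
A ≈ 4,600 × 2.9177377954 ≈ 13,421.5939.

$13,421.59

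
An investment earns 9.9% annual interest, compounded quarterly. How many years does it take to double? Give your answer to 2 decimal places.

7.09 years

(1 + 0.02475)^(4t) = 2.
4t = ln 2 / ln(1 + 0.02475) ≈ 0.69315/0.0244487 ≈ 28.3511.
t ≈ 7.0878.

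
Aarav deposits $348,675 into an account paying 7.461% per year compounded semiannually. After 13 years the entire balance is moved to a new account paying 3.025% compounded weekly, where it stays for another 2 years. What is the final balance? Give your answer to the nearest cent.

Phase 1: 348,675·(1 + 0.037305)^26 ≈ 903,626.7167.
Phase 2: 903,626.7167·(1 + 0.03025/52)^104 ≈ 959,966.8577.

$959,966.86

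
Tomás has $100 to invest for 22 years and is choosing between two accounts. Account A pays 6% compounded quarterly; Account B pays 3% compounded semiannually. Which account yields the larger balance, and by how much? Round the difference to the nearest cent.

Account A growth factor: (1 + 0.015)^88 ≈ 3.70690723; balance ≈ 370.6907.
Account B growth factor: (1 + 0.015)^44 ≈ 1.92533302; balance ≈ 192.5333.
Account A is larger by 178.1574.

Account A, by $178.16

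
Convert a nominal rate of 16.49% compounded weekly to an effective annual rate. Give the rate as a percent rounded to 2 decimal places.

One year is 52 periods at 0.00317115 each: (1 + 0.00317115)^52 ≈ 1.178968.
EAR = 1.178968 − 1 ≈ 17.89675%.

17.90%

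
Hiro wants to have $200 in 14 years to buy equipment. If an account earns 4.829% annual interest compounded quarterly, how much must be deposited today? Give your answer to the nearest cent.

$102.14

Periodic rate = 4.829%/4 = 0.0120725; 56 periods.
P = 200/(1 + 0.0120725)^56 ≈ 200/1.95817258 ≈ 102.1360.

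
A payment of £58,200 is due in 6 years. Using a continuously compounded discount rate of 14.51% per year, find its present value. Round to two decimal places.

P = A·e^(−rt) = 58,200·e^(−0.8706).
e^(−0.8706) ≈ 0.41870025371, so P ≈ 24,368.3548.

£24,368.35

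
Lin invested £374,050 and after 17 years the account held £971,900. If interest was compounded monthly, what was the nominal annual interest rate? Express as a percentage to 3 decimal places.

(1 + r/12)^204 = 971,900/374,050 = 2.59832.
1 + r/12 = 2.59832^(1/204) ≈ 1.004692, so r/12 ≈ 0.00469167.
r ≈ 12·0.00469167 = 5.63001%.

5.630%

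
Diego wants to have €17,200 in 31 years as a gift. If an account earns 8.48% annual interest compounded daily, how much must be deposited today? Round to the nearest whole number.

Periodic rate = 8.48%/365 = 0.000232329; 11315 periods.
P = 17,200/(1 + 0.0848/365)^11315 ≈ 17,200/13.852901072 ≈ 1,241.6172.

€1,242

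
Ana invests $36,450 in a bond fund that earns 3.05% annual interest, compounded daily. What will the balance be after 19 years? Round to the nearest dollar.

$65,067

Periodic rate = 3.05%/365 = 0.0000835616; periods = 365·19 = 6935.
A = 36,450·(1 + 0.0305/365)^6935 ≈ 36,450·1.7851024158 ≈ 65,066.9831.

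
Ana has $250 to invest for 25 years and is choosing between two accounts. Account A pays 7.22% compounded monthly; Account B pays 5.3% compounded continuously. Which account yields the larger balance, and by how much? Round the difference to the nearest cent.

Account A, by $571.25

A: (1 + 0.0722/12)^300 ≈ 6.047177541, so 250 × 6.047177541 ≈ 1,511.7944.
B: e^(0.053·25) = e^1.325 ≈ 3.76218535, so 250 × 3.76218535 ≈ 940.5463.
Difference ≈ 571.2480 in favor of A.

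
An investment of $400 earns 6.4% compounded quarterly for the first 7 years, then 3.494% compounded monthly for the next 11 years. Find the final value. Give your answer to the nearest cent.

$915.71

Phase 1: 400·(1 + 0.016)^28 ≈ 623.8552.
Phase 2: 623.8552·(1 + 0.03494/12)^132 ≈ 915.7101.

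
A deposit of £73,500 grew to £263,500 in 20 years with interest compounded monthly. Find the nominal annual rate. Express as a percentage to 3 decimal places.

(1 + r/12)^240 = 263,500/73,500 = 3.58503.
1 + r/12 = 3.58503^(1/240) ≈ 1.005334, so r/12 ≈ 0.00533404.
r ≈ 12·0.00533404 = 6.40085%.

6.401%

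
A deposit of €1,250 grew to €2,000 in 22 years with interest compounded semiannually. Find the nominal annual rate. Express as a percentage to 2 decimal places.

(1 + r/2)^44 = 2,000/1,250 = 1.6.
1 + r/2 = 1.6^(1/44) ≈ 1.010739, so r/2 ≈ 0.0107392.
r ≈ 2·0.0107392 = 2.14783%.

2.15%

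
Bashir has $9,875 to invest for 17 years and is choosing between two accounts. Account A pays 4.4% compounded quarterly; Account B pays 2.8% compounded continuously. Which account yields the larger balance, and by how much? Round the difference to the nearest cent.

A: (1 + 0.011)^68 ≈ 2.1041591268, so 9,875 × 2.1041591268 ≈ 20,778.5714.
B: e^(0.028·17) = e^0.476 ≈ 1.609623016, so 9,875 × 1.609623016 ≈ 15,895.0273.
Difference ≈ 4,883.5441 in favor of A.

Account A, by $4,883.54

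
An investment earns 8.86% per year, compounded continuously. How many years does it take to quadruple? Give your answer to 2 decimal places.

e^(0.0886t) = 4, so 0.0886t = ln 4 ≈ 1.3863.
t ≈ 1.3863/0.0886 ≈ 15.6467.

15.65 years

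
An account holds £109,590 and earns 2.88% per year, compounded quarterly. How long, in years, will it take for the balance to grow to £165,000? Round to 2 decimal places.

14.26 years

We need (1 + 0.0072)^(4t) = 1.5056, so 4t = ln 1.5056 / ln 1.0072 ≈ 57.0376.
t ≈ 57.0376/4 = 14.2594 years.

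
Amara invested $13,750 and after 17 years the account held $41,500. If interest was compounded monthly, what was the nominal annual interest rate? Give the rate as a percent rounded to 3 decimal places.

The 204-period growth factor is 41,500/13,750 = 3.01818.
r/12 = 3.01818^(1/204) − 1 ≈ 0.00542966, so r ≈ 12·0.00542966 = 6.51559%.

6.516%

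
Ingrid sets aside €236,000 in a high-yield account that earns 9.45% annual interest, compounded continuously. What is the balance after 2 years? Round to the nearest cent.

€285,097.66

A = P·e^(rt) = 236,000·e^(0.0945·2) = 236,000·e^0.189.
e^0.189 ≈ 1.20804095248, so A ≈ 285,097.6648.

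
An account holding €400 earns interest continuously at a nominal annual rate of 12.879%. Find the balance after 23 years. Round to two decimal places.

€7,735.96

A = P·e^(rt) = 400·e^(0.12879·23) = 400·e^2.96217.
e^2.96217 ≈ 19.33989382, so A ≈ 7,735.9575.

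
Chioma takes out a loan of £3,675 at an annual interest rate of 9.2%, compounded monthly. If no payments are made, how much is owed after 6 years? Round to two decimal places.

Periodic rate = 9.2%/12 = 0.00766667; periods = 12·6 = 72.
A = 3,675·(1 + 0.092/12)^72 ≈ 3,675·1.733070608 ≈ 6,369.0345.

£6,369.03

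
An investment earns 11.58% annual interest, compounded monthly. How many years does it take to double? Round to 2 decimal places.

6.01 years

(1 + 0.00965)^(12t) = 2.
12t = ln 2 / ln(1 + 0.00965) ≈ 0.69315/0.00960374 ≈ 72.1747.
t ≈ 6.0146.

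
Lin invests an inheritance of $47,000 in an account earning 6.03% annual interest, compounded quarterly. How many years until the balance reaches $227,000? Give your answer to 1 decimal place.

26.3 years

We need (1 + 0.015075)^(4t) = 4.8298, so 4t = ln 4.8298 / ln 1.015075 ≈ 105.2499.
t ≈ 105.2499/4 = 26.3125 years.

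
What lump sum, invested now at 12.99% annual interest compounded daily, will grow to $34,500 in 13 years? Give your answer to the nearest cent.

Periodic rate = 12.99%/365 = 0.00035589; 4745 periods.
P = 34,500/(1 + 0.1299/365)^4745 ≈ 34,500/5.4108141708 ≈ 6,376.1199.

$6,376.12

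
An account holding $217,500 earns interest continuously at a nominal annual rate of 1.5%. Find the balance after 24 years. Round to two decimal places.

A = P·e^(rt) = 217,500·e^(0.015·24) = 217,500·e^0.36.
e^0.36 ≈ 1.43332941456, so A ≈ 311,749.1477.

$311,749.15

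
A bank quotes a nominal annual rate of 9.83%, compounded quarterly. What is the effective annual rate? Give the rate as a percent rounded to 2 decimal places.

One year is 4 periods at 0.024575 each: (1 + 0.024575)^4 ≈ 1.101983.
EAR = 1.101983 − 1 ≈ 10.19833%.

10.20%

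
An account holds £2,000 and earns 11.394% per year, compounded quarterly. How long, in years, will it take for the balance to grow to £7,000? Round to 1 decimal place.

We need (1 + 0.028485)^(4t) = 3.5, so 4t = ln 3.5 / ln 1.028485 ≈ 44.6032.
t ≈ 44.6032/4 = 11.1508 years.

11.2 years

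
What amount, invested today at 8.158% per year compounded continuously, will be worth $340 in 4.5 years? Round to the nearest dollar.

P = A·e^(−rt) = 340·e^(−0.36711).
e^(−0.36711) ≈ 0.69273344, so P ≈ 235.5294.

$236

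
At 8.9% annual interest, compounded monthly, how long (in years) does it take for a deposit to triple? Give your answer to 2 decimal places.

(1 + 0.00741667)^(12t) = 3.
12t = ln 3 / ln(1 + 0.00741667) ≈ 1.0986/0.0073893 ≈ 148.6761.
t ≈ 12.3897.

12.39 years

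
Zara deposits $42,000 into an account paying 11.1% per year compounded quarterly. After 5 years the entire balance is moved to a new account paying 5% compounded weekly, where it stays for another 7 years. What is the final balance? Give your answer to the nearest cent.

After 5 years at 11.1%: 42,000 × 1.72881972521 ≈ 72,610.4285.
Then 7 years at 5%: 72,610.4285 × 1.41882893621 ≈ 103,021.7770.

$103,021.78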